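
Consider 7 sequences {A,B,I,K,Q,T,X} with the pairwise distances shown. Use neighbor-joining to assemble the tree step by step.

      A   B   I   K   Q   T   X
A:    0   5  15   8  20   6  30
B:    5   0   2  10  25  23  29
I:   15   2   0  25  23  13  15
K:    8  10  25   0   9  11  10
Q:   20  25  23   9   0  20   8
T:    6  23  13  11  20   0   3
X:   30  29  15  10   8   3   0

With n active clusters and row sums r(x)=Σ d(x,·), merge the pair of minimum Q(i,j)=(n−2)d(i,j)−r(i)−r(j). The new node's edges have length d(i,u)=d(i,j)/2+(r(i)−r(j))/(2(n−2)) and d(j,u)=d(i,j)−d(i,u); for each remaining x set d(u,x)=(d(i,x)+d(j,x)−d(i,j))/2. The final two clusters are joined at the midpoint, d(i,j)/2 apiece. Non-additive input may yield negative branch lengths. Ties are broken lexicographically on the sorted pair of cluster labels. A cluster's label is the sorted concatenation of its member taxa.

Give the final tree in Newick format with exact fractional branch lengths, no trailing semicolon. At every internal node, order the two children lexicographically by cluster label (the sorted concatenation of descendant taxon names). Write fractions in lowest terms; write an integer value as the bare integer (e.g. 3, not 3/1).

((((A:45/16,(B:11/10,I:9/10):99/16):27/4,K:1):7/4,Q:59/8):41/16,(T:4/3,X:5/3):41/16)

1. join B+I (d=2, Q=-177) ⇒ BI; edges |B|=11/10, |I|=9/10
  updated: d(A,BI)=9, d(BI,K)=33/2, d(BI,Q)=23, d(BI,T)=17, d(BI,X)=21
2. join A+BI (d=9, Q=-247/2) ⇒ ABI; edges |A|=45/16, |BI|=99/16
  updated: d(ABI,K)=31/4, d(ABI,Q)=17, d(ABI,T)=7, d(ABI,X)=21
3. join T+X (d=3, Q=-74) ⇒ TX; edges |T|=4/3, |X|=5/3
  updated: d(ABI,TX)=25/2, d(K,TX)=9, d(Q,TX)=25/2
4. join ABI+K (d=31/4, Q=-95/2) ⇒ ABIK; edges |ABI|=27/4, |K|=1
  updated: d(ABIK,Q)=73/8, d(ABIK,TX)=55/8
5. join ABIK+Q (d=73/8, Q=-57/2) ⇒ ABIKQ; edges |ABIK|=7/4, |Q|=59/8
  updated: d(ABIKQ,TX)=41/8
6. join ABIKQ+TX (d=41/8) ⇒ ABIKQTX; edges |ABIKQ|=41/16, |TX|=41/16
final tree: ((((A:45/16,(B:11/10,I:9/10):99/16):27/4,K:1):7/4,Q:59/8):41/16,(T:4/3,X:5/3):41/16)
total length: 36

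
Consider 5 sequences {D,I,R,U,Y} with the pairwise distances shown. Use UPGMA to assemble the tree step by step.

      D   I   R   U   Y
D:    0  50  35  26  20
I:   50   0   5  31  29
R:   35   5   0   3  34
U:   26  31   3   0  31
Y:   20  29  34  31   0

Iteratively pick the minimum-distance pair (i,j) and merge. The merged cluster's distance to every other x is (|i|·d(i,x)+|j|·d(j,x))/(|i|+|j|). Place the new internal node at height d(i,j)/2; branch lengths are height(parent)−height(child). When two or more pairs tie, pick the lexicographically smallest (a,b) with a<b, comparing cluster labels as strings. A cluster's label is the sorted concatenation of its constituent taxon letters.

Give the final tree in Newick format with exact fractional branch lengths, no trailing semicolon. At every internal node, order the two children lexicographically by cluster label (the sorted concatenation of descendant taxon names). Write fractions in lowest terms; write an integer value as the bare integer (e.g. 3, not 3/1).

iteration 1: select R,U (d=3); attach at lengths (3/2, 3/2); label the merged cluster RU
  updated: d(D,RU)=61/2, d(I,RU)=18, d(RU,Y)=65/2
iteration 2: select I,RU (d=18); attach at lengths (9, 15/2); label the merged cluster IRU
  updated: d(D,IRU)=37, d(IRU,Y)=94/3
iteration 3: select D,Y (d=20); attach at lengths (10, 10); label the merged cluster DY
  updated: d(DY,IRU)=205/6
iteration 4: select DY,IRU (d=205/6); attach at lengths (85/12, 97/12); label the merged cluster DIRUY
final tree: ((D:10,Y:10):85/12,(I:9,(R:3/2,U:3/2):15/2):97/12)
total length: 164/3

((D:10,Y:10):85/12,(I:9,(R:3/2,U:3/2):15/2):97/12)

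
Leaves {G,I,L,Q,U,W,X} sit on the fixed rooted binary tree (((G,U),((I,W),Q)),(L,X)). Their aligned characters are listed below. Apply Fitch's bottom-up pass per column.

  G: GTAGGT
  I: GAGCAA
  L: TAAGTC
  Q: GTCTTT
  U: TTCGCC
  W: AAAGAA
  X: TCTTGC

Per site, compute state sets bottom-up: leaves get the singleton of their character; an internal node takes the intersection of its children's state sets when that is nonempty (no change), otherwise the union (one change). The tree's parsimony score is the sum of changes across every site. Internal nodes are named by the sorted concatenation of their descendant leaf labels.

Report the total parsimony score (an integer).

GU@0: {G} ∪ {T} = {G,T} (union, +1)
IW@0: {G} ∪ {A} = {A,G} (union, +1)
IQW@0: {A,G} ∩ {G} = {G} (intersection, +0)
GIQUW@0: {G,T} ∩ {G} = {G} (intersection, +0)
LX@0: {T} ∩ {T} = {T} (intersection, +0)
GILQUWX@0: {G} ∪ {T} = {G,T} (union, +1)
GU@1: {T} ∩ {T} = {T} (intersection, +0)
IW@1: {A} ∩ {A} = {A} (intersection, +0)
IQW@1: {A} ∪ {T} = {A,T} (union, +1)
GIQUW@1: {T} ∩ {A,T} = {T} (intersection, +0)
LX@1: {A} ∪ {C} = {A,C} (union, +1)
GILQUWX@1: {T} ∪ {A,C} = {A,C,T} (union, +1)
GU@2: {A} ∪ {C} = {A,C} (union, +1)
IW@2: {G} ∪ {A} = {A,G} (union, +1)
IQW@2: {A,G} ∪ {C} = {A,C,G} (union, +1)
GIQUW@2: {A,C} ∩ {A,C,G} = {A,C} (intersection, +0)
LX@2: {A} ∪ {T} = {A,T} (union, +1)
GILQUWX@2: {A,C} ∩ {A,T} = {A} (intersection, +0)
GU@3: {G} ∩ {G} = {G} (intersection, +0)
IW@3: {C} ∪ {G} = {C,G} (union, +1)
IQW@3: {C,G} ∪ {T} = {C,G,T} (union, +1)
GIQUW@3: {G} ∩ {C,G,T} = {G} (intersection, +0)
LX@3: {G} ∪ {T} = {G,T} (union, +1)
GILQUWX@3: {G} ∩ {G,T} = {G} (intersection, +0)
GU@4: {G} ∪ {C} = {C,G} (union, +1)
IW@4: {A} ∩ {A} = {A} (intersection, +0)
IQW@4: {A} ∪ {T} = {A,T} (union, +1)
GIQUW@4: {C,G} ∪ {A,T} = {A,C,G,T} (union, +1)
LX@4: {T} ∪ {G} = {G,T} (union, +1)
GILQUWX@4: {A,C,G,T} ∩ {G,T} = {G,T} (intersection, +0)
GU@5: {T} ∪ {C} = {C,T} (union, +1)
IW@5: {A} ∩ {A} = {A} (intersection, +0)
IQW@5: {A} ∪ {T} = {A,T} (union, +1)
GIQUW@5: {C,T} ∩ {A,T} = {T} (intersection, +0)
LX@5: {C} ∩ {C} = {C} (intersection, +0)
GILQUWX@5: {T} ∪ {C} = {C,T} (union, +1)
per-site changes: [3, 3, 4, 3, 4, 3]; total = 20

20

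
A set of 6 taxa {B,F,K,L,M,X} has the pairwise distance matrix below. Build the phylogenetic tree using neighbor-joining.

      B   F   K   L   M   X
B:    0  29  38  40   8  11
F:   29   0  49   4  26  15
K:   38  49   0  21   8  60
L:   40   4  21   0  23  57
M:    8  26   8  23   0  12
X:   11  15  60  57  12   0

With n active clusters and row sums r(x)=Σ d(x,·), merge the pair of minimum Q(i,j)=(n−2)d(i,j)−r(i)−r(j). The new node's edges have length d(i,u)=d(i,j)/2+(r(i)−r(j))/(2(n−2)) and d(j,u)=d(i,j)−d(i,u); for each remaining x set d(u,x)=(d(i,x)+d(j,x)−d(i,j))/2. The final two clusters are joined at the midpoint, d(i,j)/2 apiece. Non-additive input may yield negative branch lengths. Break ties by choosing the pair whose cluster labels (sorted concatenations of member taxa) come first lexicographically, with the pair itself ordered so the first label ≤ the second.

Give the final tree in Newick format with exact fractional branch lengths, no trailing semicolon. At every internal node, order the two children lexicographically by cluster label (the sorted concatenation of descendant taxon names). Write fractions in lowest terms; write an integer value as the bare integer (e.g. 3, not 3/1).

((((B:11/12,X:121/12):12,(F:-3/4,L:19/4):63/4):8,K:131/8):-67/16,M:-67/16)

1. join F+L (d=4, Q=-252) ⇒ FL; edges |F|=-3/4, |L|=19/4
  updated: d(B,FL)=65/2, d(FL,K)=33, d(FL,M)=45/2, d(FL,X)=34
2. join B+X (d=11, Q=-347/2) ⇒ BX; edges |B|=11/12, |X|=121/12
  updated: d(BX,FL)=111/4, d(BX,K)=87/2, d(BX,M)=9/2
3. join BX+FL (d=111/4, Q=-207/2) ⇒ BFLX; edges |BX|=12, |FL|=63/4
  updated: d(BFLX,K)=195/8, d(BFLX,M)=-3/8
4. join BFLX+K (d=195/8, Q=-32) ⇒ BFKLX; edges |BFLX|=8, |K|=131/8
  updated: d(BFKLX,M)=-67/8
5. join BFKLX+M (d=-67/8) ⇒ BFKLMX; edges |BFKLX|=-67/16, |M|=-67/16
final tree: ((((B:11/12,X:121/12):12,(F:-3/4,L:19/4):63/4):8,K:131/8):-67/16,M:-67/16)
total length: 235/4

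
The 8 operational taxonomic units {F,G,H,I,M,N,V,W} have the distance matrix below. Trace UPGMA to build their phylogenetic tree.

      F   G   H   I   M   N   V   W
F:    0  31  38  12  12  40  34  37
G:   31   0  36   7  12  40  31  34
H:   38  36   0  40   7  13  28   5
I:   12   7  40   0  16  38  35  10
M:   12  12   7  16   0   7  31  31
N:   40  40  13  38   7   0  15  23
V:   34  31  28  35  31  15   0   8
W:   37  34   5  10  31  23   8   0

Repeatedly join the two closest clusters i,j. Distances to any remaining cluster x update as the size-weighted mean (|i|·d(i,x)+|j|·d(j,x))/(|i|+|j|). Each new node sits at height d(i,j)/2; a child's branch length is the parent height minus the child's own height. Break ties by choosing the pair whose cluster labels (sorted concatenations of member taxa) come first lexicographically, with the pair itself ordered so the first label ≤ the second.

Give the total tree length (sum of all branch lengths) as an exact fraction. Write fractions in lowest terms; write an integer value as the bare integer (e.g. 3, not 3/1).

1. join H+W (d=5) ⇒ HW; edges |H|=5/2, |W|=5/2
  updated: d(F,HW)=75/2, d(G,HW)=35, d(HW,I)=25, d(HW,M)=19, d(HW,N)=18, d(HW,V)=18
2. join G+I (d=7) ⇒ GI; edges |G|=7/2, |I|=7/2
  updated: d(F,GI)=43/2, d(GI,HW)=30, d(GI,M)=14, d(GI,N)=39, d(GI,V)=33
3. join M+N (d=7) ⇒ MN; edges |M|=7/2, |N|=7/2
  updated: d(F,MN)=26, d(GI,MN)=53/2, d(HW,MN)=37/2, d(MN,V)=23
4. join HW+V (d=18) ⇒ HVW; edges |HW|=13/2, |V|=9
  updated: d(F,HVW)=109/3, d(GI,HVW)=31, d(HVW,MN)=20
5. join HVW+MN (d=20) ⇒ HMNVW; edges |HVW|=1, |MN|=13/2
  updated: d(F,HMNVW)=161/5, d(GI,HMNVW)=146/5
6. join F+GI (d=43/2) ⇒ FGI; edges |F|=43/4, |GI|=29/4
  updated: d(FGI,HMNVW)=151/5
7. join FGI+HMNVW (d=151/5) ⇒ FGHIMNVW; edges |FGI|=87/20, |HMNVW|=51/10
final tree: ((F:43/4,(G:7/2,I:7/2):29/4):87/20,(((H:5/2,W:5/2):13/2,V:9):1,(M:7/2,N:7/2):13/2):51/10)
total length: 1389/20

1389/20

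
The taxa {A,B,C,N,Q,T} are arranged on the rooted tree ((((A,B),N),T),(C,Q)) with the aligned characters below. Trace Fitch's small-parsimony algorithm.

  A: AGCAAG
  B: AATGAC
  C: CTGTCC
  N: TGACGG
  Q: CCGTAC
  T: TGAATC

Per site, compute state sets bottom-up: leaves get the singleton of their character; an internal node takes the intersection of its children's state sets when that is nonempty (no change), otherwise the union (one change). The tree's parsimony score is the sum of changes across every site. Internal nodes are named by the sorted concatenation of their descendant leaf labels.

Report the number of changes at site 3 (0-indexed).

3

[col 0] AB: children A:{A}, B:{A} ∩→ {A}; cost 0
[col 0] ABN: children AB:{A}, N:{T} ∪→ {A,T}; cost 1
[col 0] ABNT: children ABN:{A,T}, T:{T} ∩→ {T}; cost 0
[col 0] CQ: children C:{C}, Q:{C} ∩→ {C}; cost 0
[col 0] ABCNQT: children ABNT:{T}, CQ:{C} ∪→ {C,T}; cost 1
[col 1] AB: children A:{G}, B:{A} ∪→ {A,G}; cost 1
[col 1] ABN: children AB:{A,G}, N:{G} ∩→ {G}; cost 0
[col 1] ABNT: children ABN:{G}, T:{G} ∩→ {G}; cost 0
[col 1] CQ: children C:{T}, Q:{C} ∪→ {C,T}; cost 1
[col 1] ABCNQT: children ABNT:{G}, CQ:{C,T} ∪→ {C,G,T}; cost 1
[col 2] AB: children A:{C}, B:{T} ∪→ {C,T}; cost 1
[col 2] ABN: children AB:{C,T}, N:{A} ∪→ {A,C,T}; cost 1
[col 2] ABNT: children ABN:{A,C,T}, T:{A} ∩→ {A}; cost 0
[col 2] CQ: children C:{G}, Q:{G} ∩→ {G}; cost 0
[col 2] ABCNQT: children ABNT:{A}, CQ:{G} ∪→ {A,G}; cost 1
[col 3] AB: children A:{A}, B:{G} ∪→ {A,G}; cost 1
[col 3] ABN: children AB:{A,G}, N:{C} ∪→ {A,C,G}; cost 1
[col 3] ABNT: children ABN:{A,C,G}, T:{A} ∩→ {A}; cost 0
[col 3] CQ: children C:{T}, Q:{T} ∩→ {T}; cost 0
[col 3] ABCNQT: children ABNT:{A}, CQ:{T} ∪→ {A,T}; cost 1
[col 4] AB: children A:{A}, B:{A} ∩→ {A}; cost 0
[col 4] ABN: children AB:{A}, N:{G} ∪→ {A,G}; cost 1
[col 4] ABNT: children ABN:{A,G}, T:{T} ∪→ {A,G,T}; cost 1
[col 4] CQ: children C:{C}, Q:{A} ∪→ {A,C}; cost 1
[col 4] ABCNQT: children ABNT:{A,G,T}, CQ:{A,C} ∩→ {A}; cost 0
[col 5] AB: children A:{G}, B:{C} ∪→ {C,G}; cost 1
[col 5] ABN: children AB:{C,G}, N:{G} ∩→ {G}; cost 0
[col 5] ABNT: children ABN:{G}, T:{C} ∪→ {C,G}; cost 1
[col 5] CQ: children C:{C}, Q:{C} ∩→ {C}; cost 0
[col 5] ABCNQT: children ABNT:{C,G}, CQ:{C} ∩→ {C}; cost 0
per-site changes: [2, 3, 3, 3, 3, 2]; total = 16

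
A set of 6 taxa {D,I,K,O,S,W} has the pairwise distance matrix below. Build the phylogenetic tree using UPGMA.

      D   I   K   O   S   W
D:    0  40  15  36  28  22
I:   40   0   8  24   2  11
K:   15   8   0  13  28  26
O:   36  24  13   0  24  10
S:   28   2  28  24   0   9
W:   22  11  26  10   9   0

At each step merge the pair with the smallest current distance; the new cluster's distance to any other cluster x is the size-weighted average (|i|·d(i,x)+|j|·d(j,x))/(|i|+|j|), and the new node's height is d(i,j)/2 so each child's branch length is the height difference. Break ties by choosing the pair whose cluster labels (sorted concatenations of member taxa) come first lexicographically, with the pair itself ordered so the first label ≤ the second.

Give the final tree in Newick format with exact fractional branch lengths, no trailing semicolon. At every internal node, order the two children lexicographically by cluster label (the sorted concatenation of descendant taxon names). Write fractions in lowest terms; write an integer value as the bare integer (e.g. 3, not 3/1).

1. join I+S (d=2) ⇒ IS; edges |I|=1, |S|=1
  updated: d(D,IS)=34, d(IS,K)=18, d(IS,O)=24, d(IS,W)=10
2. join IS+W (d=10) ⇒ ISW; edges |IS|=4, |W|=5
  updated: d(D,ISW)=30, d(ISW,K)=62/3, d(ISW,O)=58/3
3. join K+O (d=13) ⇒ KO; edges |K|=13/2, |O|=13/2
  updated: d(D,KO)=51/2, d(ISW,KO)=20
4. join ISW+KO (d=20) ⇒ IKOSW; edges |ISW|=5, |KO|=7/2
  updated: d(D,IKOSW)=141/5
5. join D+IKOSW (d=141/5) ⇒ DIKOSW; edges |D|=141/10, |IKOSW|=41/10
final tree: (D:141/10,(((I:1,S:1):4,W:5):5,(K:13/2,O:13/2):7/2):41/10)
total length: 507/10

(D:141/10,(((I:1,S:1):4,W:5):5,(K:13/2,O:13/2):7/2):41/10)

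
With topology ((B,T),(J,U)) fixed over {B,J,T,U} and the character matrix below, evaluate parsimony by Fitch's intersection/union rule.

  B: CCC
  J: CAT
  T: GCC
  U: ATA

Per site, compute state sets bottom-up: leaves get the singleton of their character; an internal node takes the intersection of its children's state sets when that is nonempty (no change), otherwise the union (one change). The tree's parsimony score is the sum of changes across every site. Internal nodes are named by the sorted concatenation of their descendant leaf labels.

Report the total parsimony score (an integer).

6

BT@0: {C} ∪ {G} = {C,G} (union, +1)
JU@0: {C} ∪ {A} = {A,C} (union, +1)
BJTU@0: {C,G} ∩ {A,C} = {C} (intersection, +0)
BT@1: {C} ∩ {C} = {C} (intersection, +0)
JU@1: {A} ∪ {T} = {A,T} (union, +1)
BJTU@1: {C} ∪ {A,T} = {A,C,T} (union, +1)
BT@2: {C} ∩ {C} = {C} (intersection, +0)
JU@2: {T} ∪ {A} = {A,T} (union, +1)
BJTU@2: {C} ∪ {A,T} = {A,C,T} (union, +1)
per-site changes: [2, 2, 2]; total = 6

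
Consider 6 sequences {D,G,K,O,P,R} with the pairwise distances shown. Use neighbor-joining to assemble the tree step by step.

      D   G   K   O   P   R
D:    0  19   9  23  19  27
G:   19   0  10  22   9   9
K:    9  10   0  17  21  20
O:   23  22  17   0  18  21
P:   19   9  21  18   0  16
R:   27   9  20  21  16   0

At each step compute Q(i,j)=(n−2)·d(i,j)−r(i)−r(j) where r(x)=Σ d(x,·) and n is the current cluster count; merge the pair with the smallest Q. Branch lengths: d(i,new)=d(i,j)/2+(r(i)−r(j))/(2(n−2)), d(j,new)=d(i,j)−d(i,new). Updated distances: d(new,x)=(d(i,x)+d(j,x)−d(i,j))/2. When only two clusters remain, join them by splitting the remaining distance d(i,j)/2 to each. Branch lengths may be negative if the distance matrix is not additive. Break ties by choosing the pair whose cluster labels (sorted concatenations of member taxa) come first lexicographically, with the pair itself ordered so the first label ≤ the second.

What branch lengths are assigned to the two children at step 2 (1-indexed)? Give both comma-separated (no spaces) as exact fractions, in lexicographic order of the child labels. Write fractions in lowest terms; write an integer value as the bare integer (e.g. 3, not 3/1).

5,21/2

step 1: merge (D,K) at d=9, Q=-138; branch lengths D→7, K→2; new cluster DK
  updated: d(DK,G)=10, d(DK,O)=31/2, d(DK,P)=31/2, d(DK,R)=19
step 2: merge (DK,O) at d=31/2, Q=-90; branch lengths DK→5, O→21/2; new cluster DKO
  updated: d(DKO,G)=33/4, d(DKO,P)=9, d(DKO,R)=49/4
step 3: merge (DKO,P) at d=9, Q=-91/2; branch lengths DKO→27/8, P→45/8; new cluster DKOP
  updated: d(DKOP,G)=33/8, d(DKOP,R)=77/8
step 4: merge (DKOP,G) at d=33/8, Q=-91/4; branch lengths DKOP→19/8, G→7/4; new cluster DGKOP
  updated: d(DGKOP,R)=29/4
step 5: merge (DGKOP,R) at d=29/4; branch lengths DGKOP→29/8, R→29/8; new cluster DGKOPR
final tree: (((((D:7,K:2):5,O:21/2):27/8,P:45/8):19/8,G:7/4):29/8,R:29/8)
total length: 359/8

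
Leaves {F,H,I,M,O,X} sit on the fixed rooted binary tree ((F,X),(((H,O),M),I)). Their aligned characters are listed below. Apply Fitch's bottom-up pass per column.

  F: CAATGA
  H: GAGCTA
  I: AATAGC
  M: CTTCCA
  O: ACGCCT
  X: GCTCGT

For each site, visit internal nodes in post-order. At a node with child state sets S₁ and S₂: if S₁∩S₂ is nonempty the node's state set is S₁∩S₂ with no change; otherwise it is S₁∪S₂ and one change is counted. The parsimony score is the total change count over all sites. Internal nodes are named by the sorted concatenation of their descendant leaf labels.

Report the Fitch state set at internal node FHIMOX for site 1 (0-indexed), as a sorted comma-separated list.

A

FX@0: {C} ∪ {G} = {C,G} (union, +1)
HO@0: {G} ∪ {A} = {A,G} (union, +1)
HMO@0: {A,G} ∪ {C} = {A,C,G} (union, +1)
HIMO@0: {A,C,G} ∩ {A} = {A} (intersection, +0)
FHIMOX@0: {C,G} ∪ {A} = {A,C,G} (union, +1)
FX@1: {A} ∪ {C} = {A,C} (union, +1)
HO@1: {A} ∪ {C} = {A,C} (union, +1)
HMO@1: {A,C} ∪ {T} = {A,C,T} (union, +1)
HIMO@1: {A,C,T} ∩ {A} = {A} (intersection, +0)
FHIMOX@1: {A,C} ∩ {A} = {A} (intersection, +0)
FX@2: {A} ∪ {T} = {A,T} (union, +1)
HO@2: {G} ∩ {G} = {G} (intersection, +0)
HMO@2: {G} ∪ {T} = {G,T} (union, +1)
HIMO@2: {G,T} ∩ {T} = {T} (intersection, +0)
FHIMOX@2: {A,T} ∩ {T} = {T} (intersection, +0)
FX@3: {T} ∪ {C} = {C,T} (union, +1)
HO@3: {C} ∩ {C} = {C} (intersection, +0)
HMO@3: {C} ∩ {C} = {C} (intersection, +0)
HIMO@3: {C} ∪ {A} = {A,C} (union, +1)
FHIMOX@3: {C,T} ∩ {A,C} = {C} (intersection, +0)
FX@4: {G} ∩ {G} = {G} (intersection, +0)
HO@4: {T} ∪ {C} = {C,T} (union, +1)
HMO@4: {C,T} ∩ {C} = {C} (intersection, +0)
HIMO@4: {C} ∪ {G} = {C,G} (union, +1)
FHIMOX@4: {G} ∩ {C,G} = {G} (intersection, +0)
FX@5: {A} ∪ {T} = {A,T} (union, +1)
HO@5: {A} ∪ {T} = {A,T} (union, +1)
HMO@5: {A,T} ∩ {A} = {A} (intersection, +0)
HIMO@5: {A} ∪ {C} = {A,C} (union, +1)
FHIMOX@5: {A,T} ∩ {A,C} = {A} (intersection, +0)
per-site changes: [4, 3, 2, 2, 2, 3]; total = 16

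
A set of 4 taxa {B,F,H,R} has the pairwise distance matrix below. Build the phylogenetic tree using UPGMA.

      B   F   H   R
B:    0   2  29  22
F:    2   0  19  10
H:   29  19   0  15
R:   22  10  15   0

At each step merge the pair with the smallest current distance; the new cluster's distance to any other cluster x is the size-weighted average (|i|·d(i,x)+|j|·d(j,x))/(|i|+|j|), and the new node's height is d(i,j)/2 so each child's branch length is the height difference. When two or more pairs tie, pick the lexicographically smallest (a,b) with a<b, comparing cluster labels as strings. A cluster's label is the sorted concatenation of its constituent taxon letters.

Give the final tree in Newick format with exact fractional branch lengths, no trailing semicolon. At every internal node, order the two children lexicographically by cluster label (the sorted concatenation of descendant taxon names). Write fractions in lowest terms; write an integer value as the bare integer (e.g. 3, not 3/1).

1. join B+F (d=2) ⇒ BF; edges |B|=1, |F|=1
  updated: d(BF,H)=24, d(BF,R)=16
2. join H+R (d=15) ⇒ HR; edges |H|=15/2, |R|=15/2
  updated: d(BF,HR)=20
3. join BF+HR (d=20) ⇒ BFHR; edges |BF|=9, |HR|=5/2
final tree: ((B:1,F:1):9,(H:15/2,R:15/2):5/2)
total length: 57/2

((B:1,F:1):9,(H:15/2,R:15/2):5/2)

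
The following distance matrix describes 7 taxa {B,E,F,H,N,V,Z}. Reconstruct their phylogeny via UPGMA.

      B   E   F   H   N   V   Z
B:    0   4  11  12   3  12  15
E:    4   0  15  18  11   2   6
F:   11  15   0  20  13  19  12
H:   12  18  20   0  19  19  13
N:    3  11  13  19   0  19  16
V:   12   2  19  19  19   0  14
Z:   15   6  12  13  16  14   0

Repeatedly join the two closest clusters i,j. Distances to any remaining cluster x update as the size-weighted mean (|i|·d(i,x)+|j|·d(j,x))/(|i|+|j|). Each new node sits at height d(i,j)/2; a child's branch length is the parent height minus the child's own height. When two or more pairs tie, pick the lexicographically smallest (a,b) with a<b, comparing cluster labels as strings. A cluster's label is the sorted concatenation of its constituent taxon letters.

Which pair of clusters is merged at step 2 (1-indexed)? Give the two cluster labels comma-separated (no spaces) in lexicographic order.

iteration 1: select E,V (d=2); attach at lengths (1, 1); label the merged cluster EV
  updated: d(B,EV)=8, d(EV,F)=17, d(EV,H)=37/2, d(EV,N)=15, d(EV,Z)=10
iteration 2: select B,N (d=3); attach at lengths (3/2, 3/2); label the merged cluster BN
  updated: d(BN,EV)=23/2, d(BN,F)=12, d(BN,H)=31/2, d(BN,Z)=31/2
iteration 3: select EV,Z (d=10); attach at lengths (4, 5); label the merged cluster EVZ
  updated: d(BN,EVZ)=77/6, d(EVZ,F)=46/3, d(EVZ,H)=50/3
iteration 4: select BN,F (d=12); attach at lengths (9/2, 6); label the merged cluster BFN
  updated: d(BFN,EVZ)=41/3, d(BFN,H)=17
iteration 5: select BFN,EVZ (d=41/3); attach at lengths (5/6, 11/6); label the merged cluster BEFNVZ
  updated: d(BEFNVZ,H)=101/6
iteration 6: select BEFNVZ,H (d=101/6); attach at lengths (19/12, 101/12); label the merged cluster BEFHNVZ
final tree: ((((B:3/2,N:3/2):9/2,F:6):5/6,((E:1,V:1):4,Z:5):11/6):19/12,H:101/12)
total length: 223/6

B,N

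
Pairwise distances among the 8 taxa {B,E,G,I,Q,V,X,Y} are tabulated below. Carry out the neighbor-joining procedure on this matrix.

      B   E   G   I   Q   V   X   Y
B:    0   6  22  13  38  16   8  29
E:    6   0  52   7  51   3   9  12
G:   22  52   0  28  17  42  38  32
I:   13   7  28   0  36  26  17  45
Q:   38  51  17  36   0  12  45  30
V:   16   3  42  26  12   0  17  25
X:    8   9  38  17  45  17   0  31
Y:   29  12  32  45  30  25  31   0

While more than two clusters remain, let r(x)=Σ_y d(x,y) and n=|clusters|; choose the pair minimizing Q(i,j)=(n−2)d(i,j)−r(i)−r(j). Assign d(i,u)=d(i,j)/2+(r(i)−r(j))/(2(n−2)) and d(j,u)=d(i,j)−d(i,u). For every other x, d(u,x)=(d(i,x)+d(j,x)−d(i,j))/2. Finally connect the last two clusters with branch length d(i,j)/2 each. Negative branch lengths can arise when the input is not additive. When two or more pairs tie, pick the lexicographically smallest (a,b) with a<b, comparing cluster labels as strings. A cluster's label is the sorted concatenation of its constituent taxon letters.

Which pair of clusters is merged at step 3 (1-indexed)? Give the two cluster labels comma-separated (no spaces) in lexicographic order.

GQY,V

iteration 1: select G,Q (d=17, Q=-358); attach at lengths (26/3, 25/3); label the merged cluster GQ
  updated: d(B,GQ)=43/2, d(E,GQ)=43, d(GQ,I)=47/2, d(GQ,V)=37/2, d(GQ,X)=33, d(GQ,Y)=45/2
iteration 2: select GQ,Y (d=45/2, Q=-214); attach at lengths (11, 23/2); label the merged cluster GQY
  updated: d(B,GQY)=14, d(E,GQY)=65/4, d(GQY,I)=23, d(GQY,V)=21/2, d(GQY,X)=83/4
iteration 3: select GQY,V (d=21/2, Q=-115); attach at lengths (27/4, 15/4); label the merged cluster GQVY
  updated: d(B,GQVY)=39/4, d(E,GQVY)=35/8, d(GQVY,I)=77/4, d(GQVY,X)=109/8
iteration 4: select E,I (d=7, Q=-493/8); attach at lengths (-71/48, 407/48); label the merged cluster EI
  updated: d(B,EI)=6, d(EI,GQVY)=133/16, d(EI,X)=19/2
iteration 5: select B,X (d=8, Q=-311/8); attach at lengths (69/32, 187/32); label the merged cluster BX
  updated: d(BX,EI)=15/4, d(BX,GQVY)=123/16
iteration 6: select BX,EI (d=15/4, Q=-79/4); attach at lengths (25/16, 35/16); label the merged cluster BEIX
  updated: d(BEIX,GQVY)=49/8
iteration 7: select BEIX,GQVY (d=49/8); attach at lengths (49/16, 49/16); label the merged cluster BEGIQVXY
final tree: (((B:69/32,X:187/32):25/16,(E:-71/48,I:407/48):35/16):49/16,(((G:26/3,Q:25/3):11,Y:23/2):27/4,V:15/4):49/16)
total length: 599/8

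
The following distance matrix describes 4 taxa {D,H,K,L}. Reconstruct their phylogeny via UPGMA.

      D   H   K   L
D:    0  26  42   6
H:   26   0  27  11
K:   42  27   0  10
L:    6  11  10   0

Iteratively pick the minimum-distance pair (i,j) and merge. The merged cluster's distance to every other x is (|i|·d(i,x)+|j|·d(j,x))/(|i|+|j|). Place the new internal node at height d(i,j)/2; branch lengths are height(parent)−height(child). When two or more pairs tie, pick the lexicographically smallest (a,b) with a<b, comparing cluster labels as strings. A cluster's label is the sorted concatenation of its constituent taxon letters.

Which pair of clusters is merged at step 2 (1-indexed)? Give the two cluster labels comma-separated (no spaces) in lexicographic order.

iteration 1: select D,L (d=6); attach at lengths (3, 3); label the merged cluster DL
  updated: d(DL,H)=37/2, d(DL,K)=26
iteration 2: select DL,H (d=37/2); attach at lengths (25/4, 37/4); label the merged cluster DHL
  updated: d(DHL,K)=79/3
iteration 3: select DHL,K (d=79/3); attach at lengths (47/12, 79/6); label the merged cluster DHKL
final tree: (((D:3,L:3):25/4,H:37/4):47/12,K:79/6)
total length: 463/12

DL,H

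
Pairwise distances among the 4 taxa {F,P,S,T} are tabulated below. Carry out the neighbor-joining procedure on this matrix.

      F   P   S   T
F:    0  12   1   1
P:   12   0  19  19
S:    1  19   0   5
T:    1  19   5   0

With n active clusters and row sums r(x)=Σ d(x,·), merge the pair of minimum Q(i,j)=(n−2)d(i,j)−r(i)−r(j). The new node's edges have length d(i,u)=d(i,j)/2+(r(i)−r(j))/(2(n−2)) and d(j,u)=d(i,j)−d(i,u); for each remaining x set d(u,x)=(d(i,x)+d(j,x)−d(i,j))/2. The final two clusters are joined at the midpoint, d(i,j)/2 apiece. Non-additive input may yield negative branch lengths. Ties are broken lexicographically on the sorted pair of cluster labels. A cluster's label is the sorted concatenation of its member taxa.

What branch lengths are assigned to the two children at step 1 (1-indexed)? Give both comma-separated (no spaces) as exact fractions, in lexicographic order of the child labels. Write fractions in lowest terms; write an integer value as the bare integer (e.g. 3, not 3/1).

-3,15

step 1: merge (F,P) at d=12, Q=-40; branch lengths F→-3, P→15; new cluster FP
  updated: d(FP,S)=4, d(FP,T)=4
step 2: merge (FP,S) at d=4, Q=-13; branch lengths FP→3/2, S→5/2; new cluster FPS
  updated: d(FPS,T)=5/2
step 3: merge (FPS,T) at d=5/2; branch lengths FPS→5/4, T→5/4; new cluster FPST
final tree: (((F:-3,P:15):3/2,S:5/2):5/4,T:5/4)
total length: 37/2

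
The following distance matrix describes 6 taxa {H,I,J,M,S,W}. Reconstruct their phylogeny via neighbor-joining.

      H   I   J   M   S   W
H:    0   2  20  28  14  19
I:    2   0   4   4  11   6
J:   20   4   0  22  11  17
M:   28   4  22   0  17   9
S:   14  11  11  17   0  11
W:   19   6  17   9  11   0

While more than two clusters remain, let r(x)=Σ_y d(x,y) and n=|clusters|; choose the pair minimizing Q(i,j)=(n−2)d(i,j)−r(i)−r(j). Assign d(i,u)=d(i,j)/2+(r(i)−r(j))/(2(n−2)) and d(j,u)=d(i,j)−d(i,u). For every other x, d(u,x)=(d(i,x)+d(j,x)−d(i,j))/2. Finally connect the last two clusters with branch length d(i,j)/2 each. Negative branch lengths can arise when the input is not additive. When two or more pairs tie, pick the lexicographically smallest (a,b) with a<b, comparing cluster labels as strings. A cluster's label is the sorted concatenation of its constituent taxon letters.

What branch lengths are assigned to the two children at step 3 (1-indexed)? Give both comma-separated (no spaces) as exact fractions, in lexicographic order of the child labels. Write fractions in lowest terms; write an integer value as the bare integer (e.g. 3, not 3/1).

31/8,39/8

iteration 1: select M,W (d=9, Q=-106); attach at lengths (27/4, 9/4); label the merged cluster MW
  updated: d(H,MW)=19, d(I,MW)=1/2, d(J,MW)=15, d(MW,S)=19/2
iteration 2: select H,I (d=2, Q=-133/2); attach at lengths (29/4, -21/4); label the merged cluster HI
  updated: d(HI,J)=11, d(HI,MW)=35/4, d(HI,S)=23/2
iteration 3: select HI,MW (d=35/4, Q=-47); attach at lengths (31/8, 39/8); label the merged cluster HIMW
  updated: d(HIMW,J)=69/8, d(HIMW,S)=49/8
iteration 4: select HIMW,J (d=69/8, Q=-103/4); attach at lengths (15/8, 27/4); label the merged cluster HIJMW
  updated: d(HIJMW,S)=17/4
iteration 5: select HIJMW,S (d=17/4); attach at lengths (17/8, 17/8); label the merged cluster HIJMSW
final tree: ((((H:29/4,I:-21/4):31/8,(M:27/4,W:9/4):39/8):15/8,J:27/4):17/8,S:17/8)
total length: 261/8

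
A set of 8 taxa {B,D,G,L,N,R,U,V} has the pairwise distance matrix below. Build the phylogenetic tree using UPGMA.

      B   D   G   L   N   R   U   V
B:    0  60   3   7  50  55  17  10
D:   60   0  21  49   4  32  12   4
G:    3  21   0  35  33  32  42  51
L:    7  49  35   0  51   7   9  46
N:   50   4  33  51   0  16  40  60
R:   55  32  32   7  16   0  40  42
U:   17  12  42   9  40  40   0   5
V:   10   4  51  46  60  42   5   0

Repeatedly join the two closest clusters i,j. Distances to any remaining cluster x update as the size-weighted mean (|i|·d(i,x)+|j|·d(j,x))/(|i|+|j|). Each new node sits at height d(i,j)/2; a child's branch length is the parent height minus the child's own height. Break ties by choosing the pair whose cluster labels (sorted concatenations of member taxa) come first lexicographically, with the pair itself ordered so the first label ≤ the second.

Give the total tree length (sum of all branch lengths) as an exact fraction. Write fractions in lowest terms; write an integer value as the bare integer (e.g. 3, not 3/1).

1211/16

step 1: merge (B,G) at d=3; branch lengths B→3/2, G→3/2; new cluster BG
  updated: d(BG,D)=81/2, d(BG,L)=21, d(BG,N)=83/2, d(BG,R)=87/2, d(BG,U)=59/2, d(BG,V)=61/2
step 2: merge (D,N) at d=4; branch lengths D→2, N→2; new cluster DN
  updated: d(BG,DN)=41, d(DN,L)=50, d(DN,R)=24, d(DN,U)=26, d(DN,V)=32
step 3: merge (U,V) at d=5; branch lengths U→5/2, V→5/2; new cluster UV
  updated: d(BG,UV)=30, d(DN,UV)=29, d(L,UV)=55/2, d(R,UV)=41
step 4: merge (L,R) at d=7; branch lengths L→7/2, R→7/2; new cluster LR
  updated: d(BG,LR)=129/4, d(DN,LR)=37, d(LR,UV)=137/4
step 5: merge (DN,UV) at d=29; branch lengths DN→25/2, UV→12; new cluster DNUV
  updated: d(BG,DNUV)=71/2, d(DNUV,LR)=285/8
step 6: merge (BG,LR) at d=129/4; branch lengths BG→117/8, LR→101/8; new cluster BGLR
  updated: d(BGLR,DNUV)=569/16
step 7: merge (BGLR,DNUV) at d=569/16; branch lengths BGLR→53/32, DNUV→105/32; new cluster BDGLNRUV
final tree: (((B:3/2,G:3/2):117/8,(L:7/2,R:7/2):101/8):53/32,((D:2,N:2):25/2,(U:5/2,V:5/2):12):105/32)
total length: 1211/16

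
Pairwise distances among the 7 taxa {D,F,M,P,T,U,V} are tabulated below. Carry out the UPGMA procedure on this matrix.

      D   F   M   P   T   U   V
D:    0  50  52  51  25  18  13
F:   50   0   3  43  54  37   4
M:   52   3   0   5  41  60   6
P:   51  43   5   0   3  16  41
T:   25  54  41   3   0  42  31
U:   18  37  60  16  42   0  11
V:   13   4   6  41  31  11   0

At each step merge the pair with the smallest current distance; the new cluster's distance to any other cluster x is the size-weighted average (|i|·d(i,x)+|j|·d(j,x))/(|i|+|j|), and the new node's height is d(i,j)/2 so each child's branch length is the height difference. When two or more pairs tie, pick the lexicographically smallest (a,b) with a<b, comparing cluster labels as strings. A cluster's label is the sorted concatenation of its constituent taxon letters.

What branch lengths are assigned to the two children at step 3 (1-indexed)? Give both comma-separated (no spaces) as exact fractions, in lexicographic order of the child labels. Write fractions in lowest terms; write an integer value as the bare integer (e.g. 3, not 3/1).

1,5/2

iteration 1: select F,M (d=3); attach at lengths (3/2, 3/2); label the merged cluster FM
  updated: d(D,FM)=51, d(FM,P)=24, d(FM,T)=95/2, d(FM,U)=97/2, d(FM,V)=5
iteration 2: select P,T (d=3); attach at lengths (3/2, 3/2); label the merged cluster PT
  updated: d(D,PT)=38, d(FM,PT)=143/4, d(PT,U)=29, d(PT,V)=36
iteration 3: select FM,V (d=5); attach at lengths (1, 5/2); label the merged cluster FMV
  updated: d(D,FMV)=115/3, d(FMV,PT)=215/6, d(FMV,U)=36
iteration 4: select D,U (d=18); attach at lengths (9, 9); label the merged cluster DU
  updated: d(DU,FMV)=223/6, d(DU,PT)=67/2
iteration 5: select DU,PT (d=67/2); attach at lengths (31/4, 61/4); label the merged cluster DPTU
  updated: d(DPTU,FMV)=73/2
iteration 6: select DPTU,FMV (d=73/2); attach at lengths (3/2, 63/4); label the merged cluster DFMPTUV
final tree: (((D:9,U:9):31/4,(P:3/2,T:3/2):61/4):3/2,((F:3/2,M:3/2):1,V:5/2):63/4)
total length: 271/4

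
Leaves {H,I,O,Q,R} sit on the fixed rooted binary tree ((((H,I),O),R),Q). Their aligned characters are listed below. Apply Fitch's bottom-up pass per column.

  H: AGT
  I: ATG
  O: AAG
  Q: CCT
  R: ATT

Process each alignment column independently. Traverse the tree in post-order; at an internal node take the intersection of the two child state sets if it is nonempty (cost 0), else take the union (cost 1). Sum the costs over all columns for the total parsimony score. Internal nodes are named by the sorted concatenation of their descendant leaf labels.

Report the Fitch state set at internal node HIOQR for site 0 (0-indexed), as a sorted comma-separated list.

[col 0] HI: children H:{A}, I:{A} ∩→ {A}; cost 0
[col 0] HIO: children HI:{A}, O:{A} ∩→ {A}; cost 0
[col 0] HIOR: children HIO:{A}, R:{A} ∩→ {A}; cost 0
[col 0] HIOQR: children HIOR:{A}, Q:{C} ∪→ {A,C}; cost 1
[col 1] HI: children H:{G}, I:{T} ∪→ {G,T}; cost 1
[col 1] HIO: children HI:{G,T}, O:{A} ∪→ {A,G,T}; cost 1
[col 1] HIOR: children HIO:{A,G,T}, R:{T} ∩→ {T}; cost 0
[col 1] HIOQR: children HIOR:{T}, Q:{C} ∪→ {C,T}; cost 1
[col 2] HI: children H:{T}, I:{G} ∪→ {G,T}; cost 1
[col 2] HIO: children HI:{G,T}, O:{G} ∩→ {G}; cost 0
[col 2] HIOR: children HIO:{G}, R:{T} ∪→ {G,T}; cost 1
[col 2] HIOQR: children HIOR:{G,T}, Q:{T} ∩→ {T}; cost 0
per-site changes: [1, 3, 2]; total = 6

A,C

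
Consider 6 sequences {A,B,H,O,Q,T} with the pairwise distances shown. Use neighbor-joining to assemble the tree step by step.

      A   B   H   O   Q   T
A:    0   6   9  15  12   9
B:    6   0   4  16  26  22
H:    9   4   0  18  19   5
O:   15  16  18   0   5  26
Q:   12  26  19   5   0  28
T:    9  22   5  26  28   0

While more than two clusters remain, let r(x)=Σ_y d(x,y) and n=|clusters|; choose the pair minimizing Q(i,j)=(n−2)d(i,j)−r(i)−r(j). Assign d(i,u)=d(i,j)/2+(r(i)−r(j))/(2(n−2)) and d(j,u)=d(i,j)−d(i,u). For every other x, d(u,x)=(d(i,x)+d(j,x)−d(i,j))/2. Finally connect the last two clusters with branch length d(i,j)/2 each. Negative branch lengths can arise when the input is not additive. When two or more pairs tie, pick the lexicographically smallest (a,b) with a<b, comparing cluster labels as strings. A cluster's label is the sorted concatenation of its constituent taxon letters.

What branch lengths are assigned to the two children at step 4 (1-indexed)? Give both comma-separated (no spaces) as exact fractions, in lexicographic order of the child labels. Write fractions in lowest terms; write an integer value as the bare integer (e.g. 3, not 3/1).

iteration 1: select O,Q (d=5, Q=-150); attach at lengths (5/4, 15/4); label the merged cluster OQ
  updated: d(A,OQ)=11, d(B,OQ)=37/2, d(H,OQ)=16, d(OQ,T)=49/2
iteration 2: select H,T (d=5, Q=-159/2); attach at lengths (-23/12, 83/12); label the merged cluster HT
  updated: d(A,HT)=13/2, d(B,HT)=21/2, d(HT,OQ)=71/4
iteration 3: select A,OQ (d=11, Q=-195/4); attach at lengths (-7/16, 183/16); label the merged cluster AOQ
  updated: d(AOQ,B)=27/4, d(AOQ,HT)=53/8
iteration 4: select AOQ,B (d=27/4, Q=-191/8); attach at lengths (23/16, 85/16); label the merged cluster ABOQ
  updated: d(ABOQ,HT)=83/16
iteration 5: select ABOQ,HT (d=83/16); attach at lengths (83/32, 83/32); label the merged cluster ABHOQT
final tree: (((A:-7/16,(O:5/4,Q:15/4):183/16):23/16,B:85/16):83/32,(H:-23/12,T:83/12):83/32)
total length: 527/16

23/16,85/16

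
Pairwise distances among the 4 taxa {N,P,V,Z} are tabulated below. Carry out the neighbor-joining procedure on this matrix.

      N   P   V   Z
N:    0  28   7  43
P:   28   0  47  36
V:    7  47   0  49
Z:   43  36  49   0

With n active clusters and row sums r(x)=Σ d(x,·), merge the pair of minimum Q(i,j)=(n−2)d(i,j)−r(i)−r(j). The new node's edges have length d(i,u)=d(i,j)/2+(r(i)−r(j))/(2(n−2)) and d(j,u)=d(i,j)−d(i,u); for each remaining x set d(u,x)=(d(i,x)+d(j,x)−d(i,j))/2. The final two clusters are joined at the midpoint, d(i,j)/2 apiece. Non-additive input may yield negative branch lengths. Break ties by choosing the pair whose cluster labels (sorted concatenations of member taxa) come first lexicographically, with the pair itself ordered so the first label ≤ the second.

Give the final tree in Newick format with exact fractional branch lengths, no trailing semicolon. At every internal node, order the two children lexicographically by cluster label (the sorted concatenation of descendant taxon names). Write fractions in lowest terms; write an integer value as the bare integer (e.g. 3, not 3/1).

step 1: merge (N,V) at d=7, Q=-167; branch lengths N→-11/4, V→39/4; new cluster NV
  updated: d(NV,P)=34, d(NV,Z)=85/2
step 2: merge (NV,P) at d=34, Q=-225/2; branch lengths NV→81/4, P→55/4; new cluster NPV
  updated: d(NPV,Z)=89/4
step 3: merge (NPV,Z) at d=89/4; branch lengths NPV→89/8, Z→89/8; new cluster NPVZ
final tree: (((N:-11/4,V:39/4):81/4,P:55/4):89/8,Z:89/8)
total length: 253/4

(((N:-11/4,V:39/4):81/4,P:55/4):89/8,Z:89/8)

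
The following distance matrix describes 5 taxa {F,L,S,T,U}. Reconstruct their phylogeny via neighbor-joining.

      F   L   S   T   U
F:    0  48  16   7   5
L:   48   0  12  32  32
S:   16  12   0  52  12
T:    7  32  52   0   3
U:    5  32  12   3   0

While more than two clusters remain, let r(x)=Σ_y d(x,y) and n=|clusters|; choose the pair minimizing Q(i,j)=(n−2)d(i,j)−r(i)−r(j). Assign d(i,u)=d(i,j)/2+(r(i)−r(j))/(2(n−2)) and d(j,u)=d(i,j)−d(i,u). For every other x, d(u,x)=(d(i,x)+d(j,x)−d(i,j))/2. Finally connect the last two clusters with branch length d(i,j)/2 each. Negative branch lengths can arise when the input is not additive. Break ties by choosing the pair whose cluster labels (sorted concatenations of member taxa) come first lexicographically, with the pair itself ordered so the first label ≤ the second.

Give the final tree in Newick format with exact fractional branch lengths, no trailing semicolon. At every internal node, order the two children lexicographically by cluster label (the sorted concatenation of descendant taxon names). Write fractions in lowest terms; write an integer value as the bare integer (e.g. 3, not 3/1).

iteration 1: select L,S (d=12, Q=-180); attach at lengths (34/3, 2/3); label the merged cluster LS
  updated: d(F,LS)=26, d(LS,T)=36, d(LS,U)=16
iteration 2: select F,T (d=7, Q=-70); attach at lengths (3/2, 11/2); label the merged cluster FT
  updated: d(FT,LS)=55/2, d(FT,U)=1/2
iteration 3: select FT,LS (d=55/2, Q=-44); attach at lengths (6, 43/2); label the merged cluster FLST
  updated: d(FLST,U)=-11/2
iteration 4: select FLST,U (d=-11/2); attach at lengths (-11/4, -11/4); label the merged cluster FLSTU
final tree: (((F:3/2,T:11/2):6,(L:34/3,S:2/3):43/2):-11/4,U:-11/4)
total length: 41

(((F:3/2,T:11/2):6,(L:34/3,S:2/3):43/2):-11/4,U:-11/4)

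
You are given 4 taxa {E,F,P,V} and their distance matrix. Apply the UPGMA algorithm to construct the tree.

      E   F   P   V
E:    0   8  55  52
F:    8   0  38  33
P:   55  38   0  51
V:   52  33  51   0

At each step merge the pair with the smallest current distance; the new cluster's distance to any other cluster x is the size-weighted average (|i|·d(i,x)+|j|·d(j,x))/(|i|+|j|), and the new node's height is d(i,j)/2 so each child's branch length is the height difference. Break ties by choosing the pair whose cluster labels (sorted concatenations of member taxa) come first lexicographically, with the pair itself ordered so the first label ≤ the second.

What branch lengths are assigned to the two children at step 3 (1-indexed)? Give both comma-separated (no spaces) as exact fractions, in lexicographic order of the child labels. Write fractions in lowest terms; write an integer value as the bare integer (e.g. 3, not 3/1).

11/4,24

step 1: merge (E,F) at d=8; branch lengths E→4, F→4; new cluster EF
  updated: d(EF,P)=93/2, d(EF,V)=85/2
step 2: merge (EF,V) at d=85/2; branch lengths EF→69/4, V→85/4; new cluster EFV
  updated: d(EFV,P)=48
step 3: merge (EFV,P) at d=48; branch lengths EFV→11/4, P→24; new cluster EFPV
final tree: (((E:4,F:4):69/4,V:85/4):11/4,P:24)
total length: 293/4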